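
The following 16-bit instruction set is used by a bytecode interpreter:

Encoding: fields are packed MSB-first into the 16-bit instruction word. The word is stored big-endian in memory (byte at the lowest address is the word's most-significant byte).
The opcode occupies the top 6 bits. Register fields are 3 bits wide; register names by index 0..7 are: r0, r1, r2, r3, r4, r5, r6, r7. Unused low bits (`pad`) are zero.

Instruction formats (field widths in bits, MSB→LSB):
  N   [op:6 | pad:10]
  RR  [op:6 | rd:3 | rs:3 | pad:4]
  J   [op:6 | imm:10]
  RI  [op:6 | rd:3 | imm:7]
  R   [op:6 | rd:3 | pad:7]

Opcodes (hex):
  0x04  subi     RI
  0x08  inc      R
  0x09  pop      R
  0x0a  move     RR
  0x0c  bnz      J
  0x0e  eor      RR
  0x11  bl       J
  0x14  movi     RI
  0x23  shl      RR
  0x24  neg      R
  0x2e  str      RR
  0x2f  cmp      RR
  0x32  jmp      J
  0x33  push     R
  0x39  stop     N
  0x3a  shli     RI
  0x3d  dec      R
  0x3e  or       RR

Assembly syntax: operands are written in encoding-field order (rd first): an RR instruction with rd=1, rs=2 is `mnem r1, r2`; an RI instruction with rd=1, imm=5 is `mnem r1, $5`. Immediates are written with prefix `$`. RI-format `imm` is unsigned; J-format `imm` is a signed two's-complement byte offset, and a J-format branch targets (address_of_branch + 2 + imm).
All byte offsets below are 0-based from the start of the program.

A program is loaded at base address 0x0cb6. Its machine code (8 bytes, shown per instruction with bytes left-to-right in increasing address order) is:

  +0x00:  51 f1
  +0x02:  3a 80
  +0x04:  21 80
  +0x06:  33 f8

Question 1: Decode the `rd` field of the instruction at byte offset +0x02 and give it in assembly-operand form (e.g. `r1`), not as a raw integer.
@+02  big-endian(3a 80) = 0x3a80
  top 6b → 0xe → eor [RR]
  rd: (w>>7)&0x7=0x5 → r5
  rs: (w>>4)&0x7=0x0 → r0

r5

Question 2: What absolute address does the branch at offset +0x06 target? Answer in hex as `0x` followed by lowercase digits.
[06] 33 f8 → 0x33f8
  op=0x33f8>>10=0xc ⇒ bnz (J)
  [9:0] imm=1016 (s10→-8) = $-8
  target = base 0x0cb6 + off 0x06 + 2 + imm -8 = 0x0cb6

0x0cb6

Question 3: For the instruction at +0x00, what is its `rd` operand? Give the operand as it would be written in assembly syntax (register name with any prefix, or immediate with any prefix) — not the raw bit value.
r3

off 0x00: read 51 f1 as big → 0x51f1
  top 6b → 0x14 → movi [RI]
  [9:7] rd=3 = r3
  [6:0] imm=113 = $113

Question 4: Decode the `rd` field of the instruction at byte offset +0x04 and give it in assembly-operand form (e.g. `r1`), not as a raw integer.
@+04  big-endian(21 80) = 0x2180
  opcode bits[15:10]=0x8: inc/R
  rd: (w>>7)&0x7=0x3 → r3

r3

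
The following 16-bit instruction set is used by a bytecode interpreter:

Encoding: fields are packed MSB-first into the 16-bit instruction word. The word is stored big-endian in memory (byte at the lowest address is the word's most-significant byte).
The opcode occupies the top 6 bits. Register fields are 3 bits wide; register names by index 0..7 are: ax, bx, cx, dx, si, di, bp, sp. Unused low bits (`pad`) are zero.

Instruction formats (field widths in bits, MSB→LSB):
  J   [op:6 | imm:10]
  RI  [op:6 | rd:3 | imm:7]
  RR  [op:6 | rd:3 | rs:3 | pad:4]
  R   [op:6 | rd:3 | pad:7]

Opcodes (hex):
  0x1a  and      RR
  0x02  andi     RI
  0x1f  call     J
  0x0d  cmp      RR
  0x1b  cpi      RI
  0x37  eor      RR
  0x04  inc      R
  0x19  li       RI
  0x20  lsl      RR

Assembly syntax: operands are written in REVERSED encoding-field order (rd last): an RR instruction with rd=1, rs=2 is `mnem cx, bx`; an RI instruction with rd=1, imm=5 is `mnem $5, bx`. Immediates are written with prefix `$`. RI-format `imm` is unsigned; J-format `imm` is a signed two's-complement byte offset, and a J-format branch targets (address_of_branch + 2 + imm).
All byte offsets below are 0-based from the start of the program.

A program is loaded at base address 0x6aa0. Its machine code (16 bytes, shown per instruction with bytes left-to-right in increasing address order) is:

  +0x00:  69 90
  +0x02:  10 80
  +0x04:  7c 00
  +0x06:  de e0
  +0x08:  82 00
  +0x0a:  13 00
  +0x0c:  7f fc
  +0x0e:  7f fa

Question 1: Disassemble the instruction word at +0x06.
eor bp, di

@+06  big-endian(de e0) = 0xdee0
  top 6b → 0x37 → eor [RR]
  [9:7] rd=5 = di
  [6:4] rs=6 = bp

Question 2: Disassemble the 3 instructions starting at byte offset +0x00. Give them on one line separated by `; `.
and bx, dx; inc bx; call $0

off 0x00: read 69 90 as big → 0x6990
  op=0x6990>>10=0x1a ⇒ and (RR)
  rd: (w>>7)&0x7=0x3 → dx
  rs: (w>>4)&0x7=0x1 → bx
off 0x02: read 10 80 as big → 0x1080
  op=0x1080>>10=0x4 ⇒ inc (R)
  rd: (w>>7)&0x7=0x1 → bx
off 0x04: read 7c 00 as big → 0x7c00
  op=0x7c00>>10=0x1f ⇒ call (J)
  imm: (w>>0)&0x3ff=0x0 → $0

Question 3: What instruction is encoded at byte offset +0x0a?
[0a] 13 00 → 0x1300
  opcode bits[15:10]=0x4: inc/R
  rd: (w>>7)&0x7=0x6 → bp

inc bp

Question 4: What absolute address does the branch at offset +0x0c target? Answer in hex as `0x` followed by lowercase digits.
off 0x0c: read 7f fc as big → 0x7ffc
  top 6b → 0x1f → call [J]
  imm@[9:0]=0x3fc (s10→-4) ⇒ $-4
  target = base 0x6aa0 + off 0x0c + 2 + imm -4 = 0x6aaa

0x6aaa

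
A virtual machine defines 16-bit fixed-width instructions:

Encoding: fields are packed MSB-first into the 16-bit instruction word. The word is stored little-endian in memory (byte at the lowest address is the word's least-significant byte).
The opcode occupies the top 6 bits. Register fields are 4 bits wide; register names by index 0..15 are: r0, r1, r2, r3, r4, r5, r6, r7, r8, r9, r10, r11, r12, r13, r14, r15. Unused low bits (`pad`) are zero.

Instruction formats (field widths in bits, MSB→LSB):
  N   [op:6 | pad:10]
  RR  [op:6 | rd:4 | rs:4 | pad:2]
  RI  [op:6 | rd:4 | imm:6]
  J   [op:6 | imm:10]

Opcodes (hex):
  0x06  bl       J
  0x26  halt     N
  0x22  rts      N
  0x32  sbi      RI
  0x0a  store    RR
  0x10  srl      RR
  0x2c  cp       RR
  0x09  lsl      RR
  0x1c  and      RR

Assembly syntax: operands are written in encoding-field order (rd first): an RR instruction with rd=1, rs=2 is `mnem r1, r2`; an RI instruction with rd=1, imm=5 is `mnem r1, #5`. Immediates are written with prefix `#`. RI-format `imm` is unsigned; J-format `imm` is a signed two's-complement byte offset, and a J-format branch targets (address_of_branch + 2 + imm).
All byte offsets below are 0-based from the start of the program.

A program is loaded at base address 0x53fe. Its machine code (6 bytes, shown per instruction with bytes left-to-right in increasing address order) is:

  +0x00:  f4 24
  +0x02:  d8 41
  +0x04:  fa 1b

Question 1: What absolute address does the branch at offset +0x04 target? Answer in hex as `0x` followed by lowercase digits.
0x53fe

+0x04: fa 1b ⇒ word 0x1bfa (little)
  op=0x1bfa>>10=0x6 ⇒ bl (J)
  imm: (w>>0)&0x3ff=0x3fa (s10→-6) → #-6
  target = base 0x53fe + off 0x04 + 2 + imm -6 = 0x53fe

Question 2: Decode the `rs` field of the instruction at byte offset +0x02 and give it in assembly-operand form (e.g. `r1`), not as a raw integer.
off 0x02: read d8 41 as little → 0x41d8
  opcode bits[15:10]=0x10: srl/RR
  rd@[9:6]=0x7 ⇒ r7
  rs@[5:2]=0x6 ⇒ r6

r6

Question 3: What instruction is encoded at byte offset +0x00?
lsl r3, r13

@+00  little-endian(f4 24) = 0x24f4
  opcode bits[15:10]=0x9: lsl/RR
  rd: (w>>6)&0xf=0x3 → r3
  rs: (w>>2)&0xf=0xd → r13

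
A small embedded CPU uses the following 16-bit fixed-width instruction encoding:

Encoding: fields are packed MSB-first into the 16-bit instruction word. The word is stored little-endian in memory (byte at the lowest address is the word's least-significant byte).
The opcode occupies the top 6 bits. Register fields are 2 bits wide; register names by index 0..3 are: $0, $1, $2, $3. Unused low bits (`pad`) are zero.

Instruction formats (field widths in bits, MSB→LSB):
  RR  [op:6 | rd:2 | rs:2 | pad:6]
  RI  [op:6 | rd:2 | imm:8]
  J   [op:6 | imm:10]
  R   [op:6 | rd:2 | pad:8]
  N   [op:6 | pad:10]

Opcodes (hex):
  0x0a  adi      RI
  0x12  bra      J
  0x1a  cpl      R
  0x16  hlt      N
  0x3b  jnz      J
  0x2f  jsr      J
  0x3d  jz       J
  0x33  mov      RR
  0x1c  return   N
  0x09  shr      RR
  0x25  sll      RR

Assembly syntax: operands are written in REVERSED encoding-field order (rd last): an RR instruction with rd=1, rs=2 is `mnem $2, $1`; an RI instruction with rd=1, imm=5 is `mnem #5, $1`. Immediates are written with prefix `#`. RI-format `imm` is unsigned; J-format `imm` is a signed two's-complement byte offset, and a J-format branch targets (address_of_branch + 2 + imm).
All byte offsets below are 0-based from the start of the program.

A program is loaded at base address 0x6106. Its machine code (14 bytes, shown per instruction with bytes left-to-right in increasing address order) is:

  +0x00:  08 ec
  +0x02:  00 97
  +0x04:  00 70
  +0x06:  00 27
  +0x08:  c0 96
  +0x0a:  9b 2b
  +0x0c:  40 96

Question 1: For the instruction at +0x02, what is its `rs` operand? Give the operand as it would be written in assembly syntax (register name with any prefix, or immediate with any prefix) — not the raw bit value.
@+02  little-endian(00 97) = 0x9700
  top 6b → 0x25 → sll [RR]
  [9:8] rd=3 = $3
  [7:6] rs=0 = $0

$0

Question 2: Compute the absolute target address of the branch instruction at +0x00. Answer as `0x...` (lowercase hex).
0x6110

@+00  little-endian(08 ec) = 0xec08
  op=0xec08>>10=0x3b ⇒ jnz (J)
  [9:0] imm=8 = #8
  target = base 0x6106 + off 0x00 + 2 + imm 8 = 0x6110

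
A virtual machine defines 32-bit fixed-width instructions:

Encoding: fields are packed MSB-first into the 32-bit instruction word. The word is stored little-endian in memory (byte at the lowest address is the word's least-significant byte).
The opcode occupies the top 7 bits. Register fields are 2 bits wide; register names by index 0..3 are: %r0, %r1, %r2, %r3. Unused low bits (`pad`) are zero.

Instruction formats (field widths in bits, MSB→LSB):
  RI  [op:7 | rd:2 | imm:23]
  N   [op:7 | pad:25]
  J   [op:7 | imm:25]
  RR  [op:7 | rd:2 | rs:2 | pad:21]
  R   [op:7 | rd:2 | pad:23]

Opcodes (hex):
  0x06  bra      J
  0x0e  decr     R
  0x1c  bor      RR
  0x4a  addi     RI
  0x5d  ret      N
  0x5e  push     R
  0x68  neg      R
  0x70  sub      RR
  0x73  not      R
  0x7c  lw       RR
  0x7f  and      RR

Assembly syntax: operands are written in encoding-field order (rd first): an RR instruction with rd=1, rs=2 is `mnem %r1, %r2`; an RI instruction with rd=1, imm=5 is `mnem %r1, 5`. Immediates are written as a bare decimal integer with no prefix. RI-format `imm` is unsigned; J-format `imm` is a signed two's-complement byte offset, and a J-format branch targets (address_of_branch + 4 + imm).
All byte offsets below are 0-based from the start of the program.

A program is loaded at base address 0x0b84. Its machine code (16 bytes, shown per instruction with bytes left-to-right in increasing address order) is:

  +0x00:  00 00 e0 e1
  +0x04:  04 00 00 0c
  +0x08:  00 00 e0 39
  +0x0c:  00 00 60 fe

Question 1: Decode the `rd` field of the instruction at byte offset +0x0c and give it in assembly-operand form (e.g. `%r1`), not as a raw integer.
+0x0c: 00 00 60 fe ⇒ word 0xfe600000 (little)
  opcode bits[31:25]=0x7f: and/RR
  rd@[24:23]=0x0 ⇒ %r0
  rs@[22:21]=0x3 ⇒ %r3

%r0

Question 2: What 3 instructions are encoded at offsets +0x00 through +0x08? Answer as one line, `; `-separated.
sub %r3, %r3; bra 4; bor %r3, %r3

[00] 00 00 e0 e1 → 0xe1e00000
  opcode bits[31:25]=0x70: sub/RR
  rd: (w>>23)&0x3=0x3 → %r3
  rs: (w>>21)&0x3=0x3 → %r3
[04] 04 00 00 0c → 0x0c000004
  opcode bits[31:25]=0x6: bra/J
  imm: (w>>0)&0x1ffffff=0x4 → 4
[08] 00 00 e0 39 → 0x39e00000
  opcode bits[31:25]=0x1c: bor/RR
  rd: (w>>23)&0x3=0x3 → %r3
  rs: (w>>21)&0x3=0x3 → %r3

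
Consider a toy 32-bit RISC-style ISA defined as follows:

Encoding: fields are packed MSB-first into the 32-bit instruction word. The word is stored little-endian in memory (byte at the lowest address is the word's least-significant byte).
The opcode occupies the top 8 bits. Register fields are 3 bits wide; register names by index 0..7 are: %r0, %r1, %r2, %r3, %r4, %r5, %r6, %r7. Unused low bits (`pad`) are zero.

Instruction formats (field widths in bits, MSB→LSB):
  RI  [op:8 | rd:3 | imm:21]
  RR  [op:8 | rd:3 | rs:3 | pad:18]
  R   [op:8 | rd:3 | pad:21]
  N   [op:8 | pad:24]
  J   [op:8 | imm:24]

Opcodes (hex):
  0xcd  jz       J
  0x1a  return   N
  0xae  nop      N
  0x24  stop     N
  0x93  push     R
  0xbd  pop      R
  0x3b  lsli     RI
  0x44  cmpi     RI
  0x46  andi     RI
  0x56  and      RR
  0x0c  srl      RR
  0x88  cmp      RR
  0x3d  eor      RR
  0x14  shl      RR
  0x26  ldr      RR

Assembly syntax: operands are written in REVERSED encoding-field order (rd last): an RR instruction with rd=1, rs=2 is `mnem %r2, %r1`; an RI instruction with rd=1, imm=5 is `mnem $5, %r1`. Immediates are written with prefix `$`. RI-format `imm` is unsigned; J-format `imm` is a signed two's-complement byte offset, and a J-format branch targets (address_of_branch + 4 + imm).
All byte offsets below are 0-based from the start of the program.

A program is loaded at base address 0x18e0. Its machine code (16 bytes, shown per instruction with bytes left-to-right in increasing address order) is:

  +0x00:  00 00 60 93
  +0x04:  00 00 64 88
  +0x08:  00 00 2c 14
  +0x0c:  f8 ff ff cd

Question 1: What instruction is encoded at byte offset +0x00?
+0x00: 00 00 60 93 ⇒ word 0x93600000 (little)
  top 8b → 0x93 → push [R]
  rd@[23:21]=0x3 ⇒ %r3

push %r3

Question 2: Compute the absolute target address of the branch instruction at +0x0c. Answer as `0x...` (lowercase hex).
off 0x0c: read f8 ff ff cd as little → 0xcdfffff8
  top 8b → 0xcd → jz [J]
  imm: (w>>0)&0xffffff=0xfffff8 (s24→-8) → $-8
  target = base 0x18e0 + off 0x0c + 4 + imm -8 = 0x18e8

0x18e8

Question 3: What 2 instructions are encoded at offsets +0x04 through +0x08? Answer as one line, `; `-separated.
+0x04: 00 00 64 88 ⇒ word 0x88640000 (little)
  top 8b → 0x88 → cmp [RR]
  [23:21] rd=3 = %r3
  [20:18] rs=1 = %r1
+0x08: 00 00 2c 14 ⇒ word 0x142c0000 (little)
  top 8b → 0x14 → shl [RR]
  [23:21] rd=1 = %r1
  [20:18] rs=3 = %r3

cmp %r1, %r3; shl %r3, %r1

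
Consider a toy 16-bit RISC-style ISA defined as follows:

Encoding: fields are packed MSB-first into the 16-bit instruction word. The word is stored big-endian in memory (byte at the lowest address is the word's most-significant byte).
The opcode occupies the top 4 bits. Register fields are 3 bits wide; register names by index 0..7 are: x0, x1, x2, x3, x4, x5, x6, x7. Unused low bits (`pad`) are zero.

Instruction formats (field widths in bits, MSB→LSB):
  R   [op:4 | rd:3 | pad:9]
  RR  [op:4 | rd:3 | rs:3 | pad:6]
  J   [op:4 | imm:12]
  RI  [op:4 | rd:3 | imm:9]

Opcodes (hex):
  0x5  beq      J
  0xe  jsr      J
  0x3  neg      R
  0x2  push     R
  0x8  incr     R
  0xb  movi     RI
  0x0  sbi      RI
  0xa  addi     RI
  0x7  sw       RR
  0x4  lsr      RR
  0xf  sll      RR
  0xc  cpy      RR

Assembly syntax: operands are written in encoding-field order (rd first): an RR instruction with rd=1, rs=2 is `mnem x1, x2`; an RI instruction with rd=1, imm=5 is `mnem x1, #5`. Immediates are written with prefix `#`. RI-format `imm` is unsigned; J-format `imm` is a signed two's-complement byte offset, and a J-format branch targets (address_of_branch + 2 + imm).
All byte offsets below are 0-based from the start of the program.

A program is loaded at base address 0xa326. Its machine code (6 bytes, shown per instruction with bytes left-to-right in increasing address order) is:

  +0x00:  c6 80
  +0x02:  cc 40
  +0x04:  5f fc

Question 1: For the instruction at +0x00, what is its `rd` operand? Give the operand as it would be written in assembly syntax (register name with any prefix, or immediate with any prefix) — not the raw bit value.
[00] c6 80 → 0xc680
  opcode bits[15:12]=0xc: cpy/RR
  [11:9] rd=3 = x3
  [8:6] rs=2 = x2

x3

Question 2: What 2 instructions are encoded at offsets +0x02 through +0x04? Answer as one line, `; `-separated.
cpy x6, x1; beq #-4

+0x02: cc 40 ⇒ word 0xcc40 (big)
  top 4b → 0xc → cpy [RR]
  rd: (w>>9)&0x7=0x6 → x6
  rs: (w>>6)&0x7=0x1 → x1
+0x04: 5f fc ⇒ word 0x5ffc (big)
  top 4b → 0x5 → beq [J]
  imm: (w>>0)&0xfff=0xffc (s12→-4) → #-4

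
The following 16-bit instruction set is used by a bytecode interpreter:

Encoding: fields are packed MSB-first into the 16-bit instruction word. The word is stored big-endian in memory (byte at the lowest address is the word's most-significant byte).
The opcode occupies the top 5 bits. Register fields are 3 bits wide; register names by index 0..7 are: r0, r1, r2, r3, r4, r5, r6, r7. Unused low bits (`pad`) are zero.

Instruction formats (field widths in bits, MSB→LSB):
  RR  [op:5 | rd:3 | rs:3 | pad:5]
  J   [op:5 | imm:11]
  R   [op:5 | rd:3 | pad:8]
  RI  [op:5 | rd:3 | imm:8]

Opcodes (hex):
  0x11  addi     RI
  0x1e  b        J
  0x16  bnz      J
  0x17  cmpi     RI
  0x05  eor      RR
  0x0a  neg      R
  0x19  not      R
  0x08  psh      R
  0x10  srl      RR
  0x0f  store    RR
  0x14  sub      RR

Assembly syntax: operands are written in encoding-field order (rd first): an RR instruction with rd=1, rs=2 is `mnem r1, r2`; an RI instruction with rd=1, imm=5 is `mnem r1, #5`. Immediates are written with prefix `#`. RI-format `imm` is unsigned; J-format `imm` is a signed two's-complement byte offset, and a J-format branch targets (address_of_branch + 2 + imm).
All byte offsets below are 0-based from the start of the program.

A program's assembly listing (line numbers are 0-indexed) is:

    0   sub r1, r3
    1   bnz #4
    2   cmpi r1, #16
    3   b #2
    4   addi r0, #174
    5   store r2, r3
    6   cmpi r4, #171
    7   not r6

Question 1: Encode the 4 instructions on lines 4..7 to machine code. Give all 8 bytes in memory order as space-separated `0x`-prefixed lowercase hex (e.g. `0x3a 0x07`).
line 4 (addi): pack op=0x11:5|rd=0:3|imm=174:8 = 0x88ae; big→ 88 ae
line 5 (store): pack op=0xf:5|rd=2:3|rs=3:3|pad=0:5 = 0x7a60; big→ 7a 60
line 6 (cmpi): pack op=0x17:5|rd=4:3|imm=171:8 = 0xbcab; big→ bc ab
line 7 (not): pack op=0x19:5|rd=6:3|pad=0:8 = 0xce00; big→ ce 00

0x88 0xae 0x7a 0x60 0xbc 0xab 0xce 0x00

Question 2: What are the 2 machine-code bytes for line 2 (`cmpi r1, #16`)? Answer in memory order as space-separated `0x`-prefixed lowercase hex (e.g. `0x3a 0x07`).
L2: cmpi op=0x17:5|rd=1:3|imm=16:8 ⇒ 0xb910 ⇒ big b9 10

0xb9 0x10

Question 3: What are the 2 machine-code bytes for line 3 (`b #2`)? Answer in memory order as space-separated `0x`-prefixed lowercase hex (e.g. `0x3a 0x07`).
0xf0 0x02

3. b fields op=0x1e:5|imm=2:11 → word f002h → f0 02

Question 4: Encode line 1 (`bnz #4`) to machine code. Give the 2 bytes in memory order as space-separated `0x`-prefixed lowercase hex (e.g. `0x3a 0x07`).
0xb0 0x04

line 1 (bnz): pack op=0x16:5|imm=4:11 = 0xb004; big→ b0 04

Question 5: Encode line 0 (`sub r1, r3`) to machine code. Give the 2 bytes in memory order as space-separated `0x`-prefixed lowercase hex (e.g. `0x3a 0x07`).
L0: sub op=0x14:5|rd=1:3|rs=3:3|pad=0:5 ⇒ 0xa160 ⇒ big a1 60

0xa1 0x60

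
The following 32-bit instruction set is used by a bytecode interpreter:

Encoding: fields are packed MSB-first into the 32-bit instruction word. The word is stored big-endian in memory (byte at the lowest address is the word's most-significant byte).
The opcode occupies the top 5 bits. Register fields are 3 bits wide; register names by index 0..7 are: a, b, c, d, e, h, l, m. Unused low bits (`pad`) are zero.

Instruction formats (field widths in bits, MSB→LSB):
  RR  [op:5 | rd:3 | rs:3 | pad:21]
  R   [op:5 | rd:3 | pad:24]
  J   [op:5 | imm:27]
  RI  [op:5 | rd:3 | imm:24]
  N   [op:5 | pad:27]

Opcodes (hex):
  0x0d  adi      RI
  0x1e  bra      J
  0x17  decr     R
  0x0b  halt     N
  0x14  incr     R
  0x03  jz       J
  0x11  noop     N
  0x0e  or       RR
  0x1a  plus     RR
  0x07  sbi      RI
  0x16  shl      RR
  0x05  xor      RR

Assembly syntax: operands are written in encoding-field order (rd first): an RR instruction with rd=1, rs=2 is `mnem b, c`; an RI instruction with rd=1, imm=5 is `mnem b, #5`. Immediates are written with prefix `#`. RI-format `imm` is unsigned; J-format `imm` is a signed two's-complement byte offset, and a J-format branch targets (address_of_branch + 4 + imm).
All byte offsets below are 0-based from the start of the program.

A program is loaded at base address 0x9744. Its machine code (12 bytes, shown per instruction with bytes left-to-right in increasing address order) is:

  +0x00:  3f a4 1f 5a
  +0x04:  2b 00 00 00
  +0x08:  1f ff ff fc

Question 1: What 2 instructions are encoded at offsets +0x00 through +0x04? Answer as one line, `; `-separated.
sbi m, #10755930; xor d, a

off 0x00: read 3f a4 1f 5a as big → 0x3fa41f5a
  op=0x3fa41f5a>>27=0x7 ⇒ sbi (RI)
  [26:24] rd=7 = m
  [23:0] imm=10755930 = #10755930
off 0x04: read 2b 00 00 00 as big → 0x2b000000
  op=0x2b000000>>27=0x5 ⇒ xor (RR)
  [26:24] rd=3 = d
  [23:21] rs=0 = a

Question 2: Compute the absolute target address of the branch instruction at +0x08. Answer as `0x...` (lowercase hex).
+0x08: 1f ff ff fc ⇒ word 0x1ffffffc (big)
  op=0x1ffffffc>>27=0x3 ⇒ jz (J)
  [26:0] imm=134217724 (s27→-4) = #-4
  target = base 0x9744 + off 0x08 + 4 + imm -4 = 0x974c

0x974c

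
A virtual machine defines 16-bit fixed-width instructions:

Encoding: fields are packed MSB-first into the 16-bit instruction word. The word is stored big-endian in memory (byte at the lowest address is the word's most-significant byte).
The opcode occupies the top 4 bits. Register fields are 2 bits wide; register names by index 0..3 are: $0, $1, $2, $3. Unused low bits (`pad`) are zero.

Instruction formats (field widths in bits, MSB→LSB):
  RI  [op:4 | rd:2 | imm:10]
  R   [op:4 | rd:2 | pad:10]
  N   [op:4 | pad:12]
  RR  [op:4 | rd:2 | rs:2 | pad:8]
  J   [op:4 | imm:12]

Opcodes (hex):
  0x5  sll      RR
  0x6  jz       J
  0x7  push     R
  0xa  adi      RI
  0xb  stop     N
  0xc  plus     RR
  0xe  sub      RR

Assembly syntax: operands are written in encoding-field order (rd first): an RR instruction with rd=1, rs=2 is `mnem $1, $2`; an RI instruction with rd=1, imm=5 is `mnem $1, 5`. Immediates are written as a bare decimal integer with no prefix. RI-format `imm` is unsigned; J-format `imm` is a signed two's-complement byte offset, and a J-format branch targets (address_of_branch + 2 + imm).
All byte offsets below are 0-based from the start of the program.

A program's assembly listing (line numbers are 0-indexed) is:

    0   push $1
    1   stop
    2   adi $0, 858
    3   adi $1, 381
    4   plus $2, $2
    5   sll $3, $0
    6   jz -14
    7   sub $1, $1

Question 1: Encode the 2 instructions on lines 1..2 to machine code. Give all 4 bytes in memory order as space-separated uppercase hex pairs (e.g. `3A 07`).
L1: stop op=0xb:4|pad=0:12 ⇒ 0xb000 ⇒ big b0 00
L2: adi op=0xa:4|rd=0:2|imm=858:10 ⇒ 0xa35a ⇒ big a3 5a

B0 00 A3 5A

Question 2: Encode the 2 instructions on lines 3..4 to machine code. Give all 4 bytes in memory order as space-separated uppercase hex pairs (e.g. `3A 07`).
A5 7D CA 00

line 3 (adi): pack op=0xa:4|rd=1:2|imm=381:10 = 0xa57d; big→ a5 7d
line 4 (plus): pack op=0xc:4|rd=2:2|rs=2:2|pad=0:8 = 0xca00; big→ ca 00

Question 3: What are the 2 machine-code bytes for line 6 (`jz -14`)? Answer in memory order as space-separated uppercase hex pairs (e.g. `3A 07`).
6F F2

line 6 (jz): pack op=0x6:4|imm=-14:12 = 0x6ff2; big→ 6f f2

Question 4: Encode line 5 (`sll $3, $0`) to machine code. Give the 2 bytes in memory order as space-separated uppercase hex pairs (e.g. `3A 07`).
5C 00

5. sll fields op=0x5:4|rd=3:2|rs=0:2|pad=0:8 → word 5c00h → 5c 00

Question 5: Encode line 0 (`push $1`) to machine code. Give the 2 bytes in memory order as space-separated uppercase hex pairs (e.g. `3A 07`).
74 00

line 0 (push): pack op=0x7:4|rd=1:2|pad=0:10 = 0x7400; big→ 74 00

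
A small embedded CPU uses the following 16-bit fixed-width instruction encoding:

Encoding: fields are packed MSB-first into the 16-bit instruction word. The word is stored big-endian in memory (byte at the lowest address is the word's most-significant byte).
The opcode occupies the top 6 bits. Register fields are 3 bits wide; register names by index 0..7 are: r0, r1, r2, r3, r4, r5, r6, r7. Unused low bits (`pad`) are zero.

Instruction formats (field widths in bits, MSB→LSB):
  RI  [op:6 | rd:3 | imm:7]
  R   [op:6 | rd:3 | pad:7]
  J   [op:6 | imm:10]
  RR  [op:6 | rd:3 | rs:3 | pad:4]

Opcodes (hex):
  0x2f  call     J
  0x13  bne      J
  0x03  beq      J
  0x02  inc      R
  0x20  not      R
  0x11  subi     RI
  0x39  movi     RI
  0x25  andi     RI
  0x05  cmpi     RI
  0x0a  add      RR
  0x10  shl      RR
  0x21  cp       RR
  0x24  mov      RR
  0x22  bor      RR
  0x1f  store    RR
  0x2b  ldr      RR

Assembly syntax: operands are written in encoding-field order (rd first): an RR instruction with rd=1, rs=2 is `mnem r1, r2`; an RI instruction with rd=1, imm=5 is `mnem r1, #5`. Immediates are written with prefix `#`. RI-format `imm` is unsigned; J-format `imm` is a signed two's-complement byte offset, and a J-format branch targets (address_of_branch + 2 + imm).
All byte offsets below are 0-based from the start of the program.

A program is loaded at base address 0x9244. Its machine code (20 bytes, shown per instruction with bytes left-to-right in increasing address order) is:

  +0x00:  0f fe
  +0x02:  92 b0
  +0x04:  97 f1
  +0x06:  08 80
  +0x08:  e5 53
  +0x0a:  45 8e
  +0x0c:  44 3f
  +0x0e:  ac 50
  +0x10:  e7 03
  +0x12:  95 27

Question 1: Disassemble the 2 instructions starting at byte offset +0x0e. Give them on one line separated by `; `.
@+0e  big-endian(ac 50) = 0xac50
  top 6b → 0x2b → ldr [RR]
  [9:7] rd=0 = r0
  [6:4] rs=5 = r5
@+10  big-endian(e7 03) = 0xe703
  top 6b → 0x39 → movi [RI]
  [9:7] rd=6 = r6
  [6:0] imm=3 = #3

ldr r0, r5; movi r6, #3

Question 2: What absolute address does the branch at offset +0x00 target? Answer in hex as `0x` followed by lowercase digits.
off 0x00: read 0f fe as big → 0x0ffe
  op=0x0ffe>>10=0x3 ⇒ beq (J)
  imm@[9:0]=0x3fe (s10→-2) ⇒ #-2
  target = base 0x9244 + off 0x00 + 2 + imm -2 = 0x9244

0x9244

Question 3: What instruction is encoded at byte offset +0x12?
andi r2, #39

[12] 95 27 → 0x9527
  op=0x9527>>10=0x25 ⇒ andi (RI)
  rd: (w>>7)&0x7=0x2 → r2
  imm: (w>>0)&0x7f=0x27 → #39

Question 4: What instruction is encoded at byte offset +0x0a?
subi r3, #14

[0a] 45 8e → 0x458e
  opcode bits[15:10]=0x11: subi/RI
  rd: (w>>7)&0x7=0x3 → r3
  imm: (w>>0)&0x7f=0xe → #14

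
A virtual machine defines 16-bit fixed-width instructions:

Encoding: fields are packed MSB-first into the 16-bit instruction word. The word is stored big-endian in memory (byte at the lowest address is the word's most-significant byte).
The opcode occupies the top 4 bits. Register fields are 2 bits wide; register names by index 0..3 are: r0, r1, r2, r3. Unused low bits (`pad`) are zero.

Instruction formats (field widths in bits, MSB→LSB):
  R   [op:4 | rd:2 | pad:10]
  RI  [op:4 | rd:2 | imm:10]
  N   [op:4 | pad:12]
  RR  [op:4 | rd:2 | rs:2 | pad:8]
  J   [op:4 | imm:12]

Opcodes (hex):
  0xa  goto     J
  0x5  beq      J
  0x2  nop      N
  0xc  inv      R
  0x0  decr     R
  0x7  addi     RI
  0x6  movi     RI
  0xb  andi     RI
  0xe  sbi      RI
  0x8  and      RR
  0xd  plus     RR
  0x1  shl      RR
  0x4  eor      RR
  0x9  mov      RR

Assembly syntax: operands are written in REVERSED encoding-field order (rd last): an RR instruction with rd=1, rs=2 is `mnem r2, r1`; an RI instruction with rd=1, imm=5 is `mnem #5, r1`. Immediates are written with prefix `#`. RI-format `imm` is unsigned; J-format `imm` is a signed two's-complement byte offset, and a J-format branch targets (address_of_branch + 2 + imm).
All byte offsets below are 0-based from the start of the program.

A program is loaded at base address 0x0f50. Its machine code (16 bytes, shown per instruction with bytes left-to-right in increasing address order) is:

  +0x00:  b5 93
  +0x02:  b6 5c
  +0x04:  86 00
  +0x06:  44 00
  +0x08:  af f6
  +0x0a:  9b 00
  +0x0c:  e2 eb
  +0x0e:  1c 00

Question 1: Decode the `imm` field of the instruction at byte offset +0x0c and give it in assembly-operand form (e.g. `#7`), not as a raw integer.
off 0x0c: read e2 eb as big → 0xe2eb
  opcode bits[15:12]=0xe: sbi/RI
  rd@[11:10]=0x0 ⇒ r0
  imm@[9:0]=0x2eb ⇒ #747

#747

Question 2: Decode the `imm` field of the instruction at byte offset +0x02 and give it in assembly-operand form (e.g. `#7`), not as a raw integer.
+0x02: b6 5c ⇒ word 0xb65c (big)
  opcode bits[15:12]=0xb: andi/RI
  rd@[11:10]=0x1 ⇒ r1
  imm@[9:0]=0x25c ⇒ #604

#604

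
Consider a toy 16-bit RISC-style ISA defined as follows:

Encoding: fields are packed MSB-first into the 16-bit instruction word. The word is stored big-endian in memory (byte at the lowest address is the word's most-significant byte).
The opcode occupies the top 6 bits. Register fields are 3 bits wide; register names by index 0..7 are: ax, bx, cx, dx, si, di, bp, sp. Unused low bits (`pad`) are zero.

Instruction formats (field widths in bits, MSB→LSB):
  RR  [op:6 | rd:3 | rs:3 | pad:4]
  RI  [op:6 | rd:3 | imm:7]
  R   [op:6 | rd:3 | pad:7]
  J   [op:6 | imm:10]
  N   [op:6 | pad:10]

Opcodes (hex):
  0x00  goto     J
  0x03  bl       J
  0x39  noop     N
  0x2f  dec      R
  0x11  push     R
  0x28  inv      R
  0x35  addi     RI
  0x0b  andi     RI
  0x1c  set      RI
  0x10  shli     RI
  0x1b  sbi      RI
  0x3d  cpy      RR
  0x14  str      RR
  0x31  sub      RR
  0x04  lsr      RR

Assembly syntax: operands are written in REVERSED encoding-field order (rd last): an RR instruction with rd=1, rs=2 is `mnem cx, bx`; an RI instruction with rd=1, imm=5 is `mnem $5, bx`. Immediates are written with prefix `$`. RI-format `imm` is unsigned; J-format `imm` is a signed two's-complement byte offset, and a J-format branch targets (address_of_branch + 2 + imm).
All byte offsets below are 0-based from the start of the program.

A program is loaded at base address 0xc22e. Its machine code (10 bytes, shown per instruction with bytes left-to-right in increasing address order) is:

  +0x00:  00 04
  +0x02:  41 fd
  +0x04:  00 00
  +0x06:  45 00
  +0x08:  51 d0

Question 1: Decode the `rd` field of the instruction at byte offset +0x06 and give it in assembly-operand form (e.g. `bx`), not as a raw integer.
cx

off 0x06: read 45 00 as big → 0x4500
  opcode bits[15:10]=0x11: push/R
  rd: (w>>7)&0x7=0x2 → cx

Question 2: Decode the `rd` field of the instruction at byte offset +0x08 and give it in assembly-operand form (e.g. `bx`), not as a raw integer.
dx

off 0x08: read 51 d0 as big → 0x51d0
  top 6b → 0x14 → str [RR]
  rd: (w>>7)&0x7=0x3 → dx
  rs: (w>>4)&0x7=0x5 → di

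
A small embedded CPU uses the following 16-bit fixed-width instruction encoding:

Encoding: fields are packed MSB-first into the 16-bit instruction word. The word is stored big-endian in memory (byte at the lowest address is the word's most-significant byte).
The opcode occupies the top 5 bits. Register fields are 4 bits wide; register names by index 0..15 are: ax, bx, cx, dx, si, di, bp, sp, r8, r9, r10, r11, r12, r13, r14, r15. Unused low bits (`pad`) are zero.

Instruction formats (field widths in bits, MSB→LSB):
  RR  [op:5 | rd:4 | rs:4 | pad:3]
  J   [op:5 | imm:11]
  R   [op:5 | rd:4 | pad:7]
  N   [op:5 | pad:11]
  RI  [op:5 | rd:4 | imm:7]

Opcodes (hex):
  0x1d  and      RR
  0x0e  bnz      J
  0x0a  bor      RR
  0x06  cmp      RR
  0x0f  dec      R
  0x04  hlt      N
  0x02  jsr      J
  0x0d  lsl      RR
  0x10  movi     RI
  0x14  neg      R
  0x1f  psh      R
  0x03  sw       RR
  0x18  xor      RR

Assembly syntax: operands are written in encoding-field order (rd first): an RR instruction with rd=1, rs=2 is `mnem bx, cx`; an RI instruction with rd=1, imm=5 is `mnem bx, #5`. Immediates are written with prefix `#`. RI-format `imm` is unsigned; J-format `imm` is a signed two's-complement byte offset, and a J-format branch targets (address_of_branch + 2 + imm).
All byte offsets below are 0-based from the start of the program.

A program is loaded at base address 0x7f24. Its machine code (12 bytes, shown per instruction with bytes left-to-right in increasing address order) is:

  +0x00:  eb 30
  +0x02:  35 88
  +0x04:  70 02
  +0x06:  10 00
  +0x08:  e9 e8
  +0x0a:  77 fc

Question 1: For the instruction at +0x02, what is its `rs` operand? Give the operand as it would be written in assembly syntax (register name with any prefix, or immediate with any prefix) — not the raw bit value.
bx

@+02  big-endian(35 88) = 0x3588
  opcode bits[15:11]=0x6: cmp/RR
  [10:7] rd=11 = r11
  [6:3] rs=1 = bx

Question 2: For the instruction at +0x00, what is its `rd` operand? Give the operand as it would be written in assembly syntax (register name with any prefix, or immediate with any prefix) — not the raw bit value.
bp

[00] eb 30 → 0xeb30
  op=0xeb30>>11=0x1d ⇒ and (RR)
  rd@[10:7]=0x6 ⇒ bp
  rs@[6:3]=0x6 ⇒ bp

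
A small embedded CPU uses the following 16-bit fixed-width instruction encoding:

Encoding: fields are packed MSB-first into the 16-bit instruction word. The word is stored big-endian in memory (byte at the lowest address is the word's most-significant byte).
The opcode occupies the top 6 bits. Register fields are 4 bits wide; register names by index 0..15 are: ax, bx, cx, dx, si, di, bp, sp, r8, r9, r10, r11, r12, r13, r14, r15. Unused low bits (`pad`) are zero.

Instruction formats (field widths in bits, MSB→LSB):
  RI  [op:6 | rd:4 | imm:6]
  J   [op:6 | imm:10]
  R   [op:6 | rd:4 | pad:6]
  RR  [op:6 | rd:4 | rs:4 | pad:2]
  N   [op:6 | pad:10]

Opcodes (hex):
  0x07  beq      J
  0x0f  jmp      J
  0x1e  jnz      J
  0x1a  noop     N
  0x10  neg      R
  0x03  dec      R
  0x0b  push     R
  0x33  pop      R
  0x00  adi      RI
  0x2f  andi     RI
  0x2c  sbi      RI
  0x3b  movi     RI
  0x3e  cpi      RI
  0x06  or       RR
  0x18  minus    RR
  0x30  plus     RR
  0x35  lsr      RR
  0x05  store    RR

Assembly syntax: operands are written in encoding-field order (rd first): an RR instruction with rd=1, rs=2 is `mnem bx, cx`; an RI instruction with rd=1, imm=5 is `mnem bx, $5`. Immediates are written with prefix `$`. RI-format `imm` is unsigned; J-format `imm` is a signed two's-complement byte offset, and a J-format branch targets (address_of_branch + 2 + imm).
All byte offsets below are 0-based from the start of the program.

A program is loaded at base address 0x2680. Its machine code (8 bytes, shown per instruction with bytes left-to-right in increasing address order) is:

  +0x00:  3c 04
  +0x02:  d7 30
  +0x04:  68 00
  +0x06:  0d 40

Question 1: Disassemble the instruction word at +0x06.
dec di

off 0x06: read 0d 40 as big → 0x0d40
  op=0x0d40>>10=0x3 ⇒ dec (R)
  rd@[9:6]=0x5 ⇒ di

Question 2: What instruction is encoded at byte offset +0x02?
+0x02: d7 30 ⇒ word 0xd730 (big)
  top 6b → 0x35 → lsr [RR]
  rd@[9:6]=0xc ⇒ r12
  rs@[5:2]=0xc ⇒ r12

lsr r12, r12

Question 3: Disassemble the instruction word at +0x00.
jmp $4

+0x00: 3c 04 ⇒ word 0x3c04 (big)
  top 6b → 0xf → jmp [J]
  imm: (w>>0)&0x3ff=0x4 → $4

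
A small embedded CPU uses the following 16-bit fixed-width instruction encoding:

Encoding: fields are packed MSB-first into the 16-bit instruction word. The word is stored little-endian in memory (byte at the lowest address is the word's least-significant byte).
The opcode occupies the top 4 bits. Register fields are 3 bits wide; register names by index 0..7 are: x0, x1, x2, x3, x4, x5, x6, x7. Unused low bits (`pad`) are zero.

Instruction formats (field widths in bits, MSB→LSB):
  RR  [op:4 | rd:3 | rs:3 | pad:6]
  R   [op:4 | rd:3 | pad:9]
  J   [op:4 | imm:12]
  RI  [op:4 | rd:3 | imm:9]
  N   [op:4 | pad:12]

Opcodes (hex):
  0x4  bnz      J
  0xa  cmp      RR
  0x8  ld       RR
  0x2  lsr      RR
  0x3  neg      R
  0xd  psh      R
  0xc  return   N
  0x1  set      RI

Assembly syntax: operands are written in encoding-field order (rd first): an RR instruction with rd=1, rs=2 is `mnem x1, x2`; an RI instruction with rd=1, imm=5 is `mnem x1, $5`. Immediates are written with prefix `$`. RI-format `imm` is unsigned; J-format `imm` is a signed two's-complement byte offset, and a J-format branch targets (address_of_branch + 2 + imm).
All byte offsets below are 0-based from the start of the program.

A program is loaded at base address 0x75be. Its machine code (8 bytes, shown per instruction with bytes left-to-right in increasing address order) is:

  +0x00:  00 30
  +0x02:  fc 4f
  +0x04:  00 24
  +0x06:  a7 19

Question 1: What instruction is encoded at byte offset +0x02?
@+02  little-endian(fc 4f) = 0x4ffc
  opcode bits[15:12]=0x4: bnz/J
  imm: (w>>0)&0xfff=0xffc (s12→-4) → $-4

bnz $-4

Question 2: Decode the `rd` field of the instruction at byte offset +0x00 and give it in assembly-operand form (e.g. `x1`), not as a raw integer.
@+00  little-endian(00 30) = 0x3000
  op=0x3000>>12=0x3 ⇒ neg (R)
  [11:9] rd=0 = x0

x0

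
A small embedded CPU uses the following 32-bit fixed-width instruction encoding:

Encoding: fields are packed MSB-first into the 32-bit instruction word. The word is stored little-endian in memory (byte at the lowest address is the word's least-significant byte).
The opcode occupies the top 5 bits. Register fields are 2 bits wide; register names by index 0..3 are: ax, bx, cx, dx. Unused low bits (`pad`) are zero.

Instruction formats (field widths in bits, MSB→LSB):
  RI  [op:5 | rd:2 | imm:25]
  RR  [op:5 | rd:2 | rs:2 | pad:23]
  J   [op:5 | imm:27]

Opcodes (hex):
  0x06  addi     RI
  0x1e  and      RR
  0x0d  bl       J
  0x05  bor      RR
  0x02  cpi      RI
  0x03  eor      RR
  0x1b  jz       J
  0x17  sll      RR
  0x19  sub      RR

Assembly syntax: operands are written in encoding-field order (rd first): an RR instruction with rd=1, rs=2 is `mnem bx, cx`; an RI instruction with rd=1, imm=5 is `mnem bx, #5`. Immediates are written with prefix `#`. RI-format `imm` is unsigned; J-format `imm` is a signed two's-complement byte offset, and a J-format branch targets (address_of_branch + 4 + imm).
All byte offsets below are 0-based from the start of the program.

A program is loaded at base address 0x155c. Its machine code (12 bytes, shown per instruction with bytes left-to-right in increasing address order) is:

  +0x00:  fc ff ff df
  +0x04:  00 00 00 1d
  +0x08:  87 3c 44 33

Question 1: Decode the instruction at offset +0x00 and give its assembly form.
jz #-4

+0x00: fc ff ff df ⇒ word 0xdffffffc (little)
  op=0xdffffffc>>27=0x1b ⇒ jz (J)
  imm@[26:0]=0x7fffffc (s27→-4) ⇒ #-4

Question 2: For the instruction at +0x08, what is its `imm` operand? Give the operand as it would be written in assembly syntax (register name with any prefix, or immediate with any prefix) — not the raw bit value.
#21249159

@+08  little-endian(87 3c 44 33) = 0x33443c87
  opcode bits[31:27]=0x6: addi/RI
  [26:25] rd=1 = bx
  [24:0] imm=21249159 = #21249159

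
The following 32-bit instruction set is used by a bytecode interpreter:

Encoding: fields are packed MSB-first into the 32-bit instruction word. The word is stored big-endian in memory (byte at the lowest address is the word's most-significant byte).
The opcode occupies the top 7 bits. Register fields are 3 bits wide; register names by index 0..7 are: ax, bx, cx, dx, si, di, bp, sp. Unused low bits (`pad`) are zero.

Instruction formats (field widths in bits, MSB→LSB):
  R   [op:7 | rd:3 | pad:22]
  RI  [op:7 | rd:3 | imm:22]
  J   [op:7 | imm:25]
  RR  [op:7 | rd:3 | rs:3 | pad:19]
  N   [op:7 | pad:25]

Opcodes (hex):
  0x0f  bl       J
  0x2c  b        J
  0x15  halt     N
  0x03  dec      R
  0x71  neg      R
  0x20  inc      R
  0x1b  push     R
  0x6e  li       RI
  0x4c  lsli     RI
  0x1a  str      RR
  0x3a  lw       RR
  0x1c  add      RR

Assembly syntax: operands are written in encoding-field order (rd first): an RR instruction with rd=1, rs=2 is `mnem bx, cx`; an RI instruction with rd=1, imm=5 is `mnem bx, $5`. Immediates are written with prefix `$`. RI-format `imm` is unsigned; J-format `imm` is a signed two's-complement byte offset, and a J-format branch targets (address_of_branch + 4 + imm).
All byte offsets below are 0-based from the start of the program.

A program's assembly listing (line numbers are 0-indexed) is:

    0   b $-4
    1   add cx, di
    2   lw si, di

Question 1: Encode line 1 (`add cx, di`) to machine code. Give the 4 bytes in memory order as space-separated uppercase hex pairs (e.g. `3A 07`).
38 A8 00 00

line 1 (add): pack op=0x1c:7|rd=2:3|rs=5:3|pad=0:19 = 0x38a80000; big→ 38 a8 00 00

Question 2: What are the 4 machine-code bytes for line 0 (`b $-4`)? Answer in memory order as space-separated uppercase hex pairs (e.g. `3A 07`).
L0: b op=0x2c:7|imm=-4:25 ⇒ 0x59fffffc ⇒ big 59 ff ff fc

59 FF FF FC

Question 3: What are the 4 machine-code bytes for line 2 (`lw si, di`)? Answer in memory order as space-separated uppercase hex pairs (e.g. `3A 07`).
L2: lw op=0x3a:7|rd=4:3|rs=5:3|pad=0:19 ⇒ 0x75280000 ⇒ big 75 28 00 00

75 28 00 00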